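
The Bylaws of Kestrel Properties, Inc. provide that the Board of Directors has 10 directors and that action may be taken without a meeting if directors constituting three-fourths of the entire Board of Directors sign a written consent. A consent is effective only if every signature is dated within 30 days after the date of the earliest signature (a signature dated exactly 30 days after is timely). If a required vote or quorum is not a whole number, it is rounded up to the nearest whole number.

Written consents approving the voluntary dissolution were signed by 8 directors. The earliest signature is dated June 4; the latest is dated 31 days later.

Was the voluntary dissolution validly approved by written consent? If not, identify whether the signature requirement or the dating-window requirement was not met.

Signatures required: three-fourths of 10 — 3/4 of 10 = 7.50, rounded up to 8, so 8 needed; 8 signed. Sufficient.
Dating window: the latest signature is 31 days after the earliest; the limit is 30 days. Outside the window.

Not effective — dating-window requirement not satisfied.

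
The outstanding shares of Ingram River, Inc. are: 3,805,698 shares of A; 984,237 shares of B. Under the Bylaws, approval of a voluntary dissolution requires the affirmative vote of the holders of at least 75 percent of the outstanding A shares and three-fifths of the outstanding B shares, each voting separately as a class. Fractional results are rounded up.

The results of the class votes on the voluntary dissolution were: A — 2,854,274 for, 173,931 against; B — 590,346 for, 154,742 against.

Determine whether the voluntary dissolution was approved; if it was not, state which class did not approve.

A: 3/4 of 3805698 = 2854273.50, rounded up to 2854274; 2,854,274 required, 2,854,274 in favor — approved.
B: 3/5 of 984237 = 590542.20, rounded up to 590543; 590,543 required, 590,346 in favor — not approved.

Not approved — the B shares did not give the required vote.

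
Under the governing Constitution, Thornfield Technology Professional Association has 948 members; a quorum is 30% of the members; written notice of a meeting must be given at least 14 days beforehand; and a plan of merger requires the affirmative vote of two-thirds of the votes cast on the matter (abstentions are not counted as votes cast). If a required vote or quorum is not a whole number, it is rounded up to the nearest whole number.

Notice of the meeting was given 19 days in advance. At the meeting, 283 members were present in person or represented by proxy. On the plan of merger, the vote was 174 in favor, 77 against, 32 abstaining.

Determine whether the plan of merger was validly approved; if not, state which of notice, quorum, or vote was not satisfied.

Invalid — quorum requirement not satisfied.

Notice: 19 days given; 14 required. Satisfied.
Quorum: 30% of 948 = 284.40, rounded up to 285; 283 present. Not satisfied.
Vote: requires two-thirds of the votes cast (283 − 32 abstaining = 251); 2/3 of 251 = 167.33, rounded up to 168, so 168 needed; 174 in favor. Satisfied.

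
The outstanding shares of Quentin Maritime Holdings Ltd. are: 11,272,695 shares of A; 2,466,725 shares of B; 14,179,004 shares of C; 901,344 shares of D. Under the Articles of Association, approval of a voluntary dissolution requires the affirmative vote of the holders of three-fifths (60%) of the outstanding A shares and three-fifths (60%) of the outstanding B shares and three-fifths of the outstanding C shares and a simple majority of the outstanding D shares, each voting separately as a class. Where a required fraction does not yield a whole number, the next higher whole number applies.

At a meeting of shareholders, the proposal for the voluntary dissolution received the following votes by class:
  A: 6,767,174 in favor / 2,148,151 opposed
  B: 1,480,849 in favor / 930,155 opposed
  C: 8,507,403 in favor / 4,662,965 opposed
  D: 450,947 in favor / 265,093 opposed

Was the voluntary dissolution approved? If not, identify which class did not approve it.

A: 3/5 of 11272695 = 6763617; 6,763,617 required, 6,767,174 in favor — approved.
B: 3/5 of 2466725 = 1480035; 1,480,035 required, 1,480,849 in favor — approved.
C: 3/5 of 14179004 = 8507402.40, rounded up to 8507403; 8,507,403 required, 8,507,403 in favor — approved.
D: a majority of 901344 is 450673; 450,673 required, 450,947 in favor — approved.

Approved — every class gave the required vote.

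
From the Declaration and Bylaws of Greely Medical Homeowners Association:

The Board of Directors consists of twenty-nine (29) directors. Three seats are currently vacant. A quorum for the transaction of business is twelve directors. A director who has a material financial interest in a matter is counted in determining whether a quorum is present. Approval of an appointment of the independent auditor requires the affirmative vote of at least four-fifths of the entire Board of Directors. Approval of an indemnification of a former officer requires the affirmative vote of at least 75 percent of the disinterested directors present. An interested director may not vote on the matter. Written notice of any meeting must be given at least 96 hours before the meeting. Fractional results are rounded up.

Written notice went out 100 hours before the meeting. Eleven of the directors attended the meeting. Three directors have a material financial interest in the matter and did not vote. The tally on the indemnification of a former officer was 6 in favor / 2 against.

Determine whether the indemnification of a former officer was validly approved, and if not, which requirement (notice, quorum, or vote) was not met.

Invalid — quorum requirement not satisfied.

Notice: 100 hours given; 96 required (100 ≥ 96). Satisfied.
Quorum: 11 present (interested directors count toward quorum); quorum is 12. Not satisfied.
Vote: the indemnification of a former officer requires three-fourths of the disinterested directors present (11 − 3 = 8). 3/4 of 8 = 6, so 6 affirmative votes are needed; 6 voted in favor. Satisfied. (Moot — without a quorum no business can be validly transacted.)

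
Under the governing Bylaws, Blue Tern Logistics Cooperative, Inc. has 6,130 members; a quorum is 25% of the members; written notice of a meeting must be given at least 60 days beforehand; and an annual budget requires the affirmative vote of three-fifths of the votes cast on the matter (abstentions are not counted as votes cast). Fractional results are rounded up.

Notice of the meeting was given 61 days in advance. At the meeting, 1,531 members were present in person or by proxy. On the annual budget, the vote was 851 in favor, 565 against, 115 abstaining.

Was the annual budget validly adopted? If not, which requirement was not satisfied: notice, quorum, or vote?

Notice: 61 days given; 60 required. Satisfied.
Quorum: 25% of 6,130 = 1,532.50, rounded up to 1,533; 1,531 present. Not satisfied.
Vote: requires three-fifths of the votes cast (1,531 − 115 abstaining = 1,416); 3/5 of 1416 = 849.60, rounded up to 850, so 850 needed; 851 in favor. Satisfied.

Invalid — quorum requirement not satisfied.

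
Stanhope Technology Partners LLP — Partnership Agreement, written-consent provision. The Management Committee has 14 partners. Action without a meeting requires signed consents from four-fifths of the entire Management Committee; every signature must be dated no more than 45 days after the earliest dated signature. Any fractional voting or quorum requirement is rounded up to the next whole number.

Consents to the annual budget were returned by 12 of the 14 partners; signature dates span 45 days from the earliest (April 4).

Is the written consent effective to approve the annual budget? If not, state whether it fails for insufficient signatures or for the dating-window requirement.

Signatures required: four-fifths of 14 — 4/5 of 14 = 11.20, rounded up to 12, so 12 needed; 12 signed. Sufficient.
Dating window: the latest signature is 45 days after the earliest; the limit is 45 days. Within the window.

Effective — both the signature and dating-window requirements are satisfied.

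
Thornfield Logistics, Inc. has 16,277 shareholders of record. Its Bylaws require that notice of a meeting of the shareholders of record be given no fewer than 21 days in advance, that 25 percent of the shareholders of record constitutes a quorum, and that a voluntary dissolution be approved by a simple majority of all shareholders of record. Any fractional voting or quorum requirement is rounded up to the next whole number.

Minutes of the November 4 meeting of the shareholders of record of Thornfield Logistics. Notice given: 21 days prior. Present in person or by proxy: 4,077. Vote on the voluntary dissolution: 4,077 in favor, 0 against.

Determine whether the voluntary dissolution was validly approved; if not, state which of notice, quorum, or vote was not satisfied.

Invalid — vote requirement not satisfied.

Notice: 21 days given; 21 required. Satisfied.
Quorum: 25% of 16,277 = 4,069.25, rounded up to 4,070; 4,077 present. Satisfied.
Vote: requires a majority of all shareholders of record (16,277); a majority of 16277 is 8139, so 8,139 needed; 4,077 in favor. Not satisfied.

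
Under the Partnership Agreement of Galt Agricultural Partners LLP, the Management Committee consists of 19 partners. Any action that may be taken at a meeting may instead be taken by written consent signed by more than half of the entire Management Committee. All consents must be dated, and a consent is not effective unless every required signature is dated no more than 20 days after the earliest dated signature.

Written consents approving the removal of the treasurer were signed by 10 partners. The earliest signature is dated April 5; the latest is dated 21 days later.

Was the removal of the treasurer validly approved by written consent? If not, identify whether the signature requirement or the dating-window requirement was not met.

Not effective — dating-window requirement not satisfied.

Signatures required: more than half of 19 — a majority of 19 is 10, so 10 needed; 10 signed. Sufficient.
Dating window: the latest signature is 21 days after the earliest; the limit is 20 days. Outside the window.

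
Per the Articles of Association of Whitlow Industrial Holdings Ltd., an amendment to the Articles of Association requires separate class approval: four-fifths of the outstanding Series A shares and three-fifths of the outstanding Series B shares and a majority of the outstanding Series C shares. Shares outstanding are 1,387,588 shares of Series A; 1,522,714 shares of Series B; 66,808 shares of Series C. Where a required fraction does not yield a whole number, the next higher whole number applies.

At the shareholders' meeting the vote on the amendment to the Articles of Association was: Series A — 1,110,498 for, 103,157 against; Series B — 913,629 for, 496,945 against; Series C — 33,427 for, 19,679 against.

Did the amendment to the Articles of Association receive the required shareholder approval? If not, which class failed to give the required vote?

Approved — every class gave the required vote.

Series A: 4/5 of 1387588 = 1110070.40, rounded up to 1110071; 1,110,071 required, 1,110,498 in favor — approved.
Series B: 3/5 of 1522714 = 913628.40, rounded up to 913629; 913,629 required, 913,629 in favor — approved.
Series C: a majority of 66808 is 33405; 33,405 required, 33,427 in favor — approved.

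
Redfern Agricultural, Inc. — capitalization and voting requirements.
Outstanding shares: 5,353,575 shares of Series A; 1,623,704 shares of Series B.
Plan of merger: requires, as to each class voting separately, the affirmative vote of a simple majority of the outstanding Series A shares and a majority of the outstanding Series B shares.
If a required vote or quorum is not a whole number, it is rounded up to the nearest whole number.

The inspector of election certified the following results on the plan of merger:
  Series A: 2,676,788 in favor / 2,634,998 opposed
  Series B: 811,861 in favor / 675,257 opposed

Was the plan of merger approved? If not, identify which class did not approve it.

Approved — every class gave the required vote.

Series A: a majority of 5353575 is 2676788; 2,676,788 required, 2,676,788 in favor — approved.
Series B: a majority of 1623704 is 811853; 811,853 required, 811,861 in favor — approved.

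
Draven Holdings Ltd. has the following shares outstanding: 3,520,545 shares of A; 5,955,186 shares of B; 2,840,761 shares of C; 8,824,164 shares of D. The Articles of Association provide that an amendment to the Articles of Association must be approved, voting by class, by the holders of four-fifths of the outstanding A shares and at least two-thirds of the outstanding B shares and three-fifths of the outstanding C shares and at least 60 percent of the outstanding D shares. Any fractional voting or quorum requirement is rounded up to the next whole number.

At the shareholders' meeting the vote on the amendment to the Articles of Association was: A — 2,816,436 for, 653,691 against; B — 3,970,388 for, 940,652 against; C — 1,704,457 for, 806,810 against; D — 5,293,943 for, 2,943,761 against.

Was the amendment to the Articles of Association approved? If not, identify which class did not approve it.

Not approved — the D shares did not give the required vote.

A: 4/5 of 3520545 = 2816436; 2,816,436 required, 2,816,436 in favor — approved.
B: 2/3 of 5955186 = 3970124; 3,970,124 required, 3,970,388 in favor — approved.
C: 3/5 of 2840761 = 1704456.60, rounded up to 1704457; 1,704,457 required, 1,704,457 in favor — approved.
D: 3/5 of 8824164 = 5294498.40, rounded up to 5294499; 5,294,499 required, 5,293,943 in favor — not approved.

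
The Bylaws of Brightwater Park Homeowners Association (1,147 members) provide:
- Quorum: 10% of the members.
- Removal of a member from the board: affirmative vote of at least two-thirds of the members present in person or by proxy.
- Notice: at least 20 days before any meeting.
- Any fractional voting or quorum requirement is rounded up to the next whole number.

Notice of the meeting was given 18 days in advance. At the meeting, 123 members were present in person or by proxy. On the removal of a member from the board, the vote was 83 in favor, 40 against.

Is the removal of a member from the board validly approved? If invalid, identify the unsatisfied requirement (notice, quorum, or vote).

Notice: 18 days given; 20 required. Not satisfied.
Quorum: 10% of 1,147 = 114.70, rounded up to 115; 123 present. Satisfied.
Vote: requires two-thirds of those present (123); 2/3 of 123 = 82, so 82 needed; 83 in favor. Satisfied.

Invalid — notice requirement not satisfied.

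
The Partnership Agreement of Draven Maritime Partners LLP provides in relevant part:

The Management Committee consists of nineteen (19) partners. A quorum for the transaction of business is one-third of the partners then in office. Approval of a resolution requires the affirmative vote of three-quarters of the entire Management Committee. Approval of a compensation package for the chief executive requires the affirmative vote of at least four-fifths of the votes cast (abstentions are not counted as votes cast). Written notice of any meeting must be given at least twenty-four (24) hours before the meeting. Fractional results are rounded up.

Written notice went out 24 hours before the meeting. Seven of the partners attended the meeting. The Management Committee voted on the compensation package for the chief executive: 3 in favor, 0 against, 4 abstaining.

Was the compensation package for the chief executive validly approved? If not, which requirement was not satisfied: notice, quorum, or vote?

Notice: 24 hours given; 24 required (24 ≥ 24). Satisfied.
Quorum: 7 present; quorum is 7. Satisfied.
Vote: the compensation package for the chief executive requires four-fifths of the votes cast (7 present − 4 abstaining = 3). 4/5 of 3 = 2.40, rounded up to 3, so 3 affirmative votes are needed; 3 voted in favor. Satisfied.

Valid — all requirements satisfied.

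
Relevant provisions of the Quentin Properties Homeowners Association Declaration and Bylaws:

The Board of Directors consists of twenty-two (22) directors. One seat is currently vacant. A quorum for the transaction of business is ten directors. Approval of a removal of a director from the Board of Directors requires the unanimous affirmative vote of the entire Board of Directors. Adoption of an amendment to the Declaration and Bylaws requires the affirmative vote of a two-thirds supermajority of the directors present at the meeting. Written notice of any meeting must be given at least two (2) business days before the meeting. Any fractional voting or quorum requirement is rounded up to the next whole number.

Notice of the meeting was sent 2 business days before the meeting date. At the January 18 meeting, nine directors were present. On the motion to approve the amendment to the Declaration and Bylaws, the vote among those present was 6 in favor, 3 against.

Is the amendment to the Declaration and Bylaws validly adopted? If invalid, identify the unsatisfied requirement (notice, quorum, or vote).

Invalid — quorum requirement not satisfied.

Notice: 2 business days given; 2 required (2 ≥ 2). Satisfied.
Quorum: 9 present; quorum is 10. Not satisfied.
Vote: the amendment to the Declaration and Bylaws requires two-thirds of the directors present (9). 2/3 of 9 = 6, so 6 affirmative votes are needed; 6 voted in favor. Satisfied. (Moot — without a quorum no business can be validly transacted.)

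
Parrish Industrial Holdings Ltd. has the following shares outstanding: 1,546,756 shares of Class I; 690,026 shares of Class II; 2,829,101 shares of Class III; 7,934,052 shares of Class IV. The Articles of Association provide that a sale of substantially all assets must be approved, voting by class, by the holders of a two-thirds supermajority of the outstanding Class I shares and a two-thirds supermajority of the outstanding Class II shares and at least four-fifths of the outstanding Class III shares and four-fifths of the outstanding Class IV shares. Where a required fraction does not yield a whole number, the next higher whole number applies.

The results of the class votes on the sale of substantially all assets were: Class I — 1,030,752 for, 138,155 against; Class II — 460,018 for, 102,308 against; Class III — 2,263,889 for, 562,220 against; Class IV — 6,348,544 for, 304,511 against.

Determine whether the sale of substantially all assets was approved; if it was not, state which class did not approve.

Class I: 2/3 of 1546756 = 1031170.67, rounded up to 1031171; 1,031,171 required, 1,030,752 in favor — not approved.
Class II: 2/3 of 690026 = 460017.33, rounded up to 460018; 460,018 required, 460,018 in favor — approved.
Class III: 4/5 of 2829101 = 2263280.80, rounded up to 2263281; 2,263,281 required, 2,263,889 in favor — approved.
Class IV: 4/5 of 7934052 = 6347241.60, rounded up to 6347242; 6,347,242 required, 6,348,544 in favor — approved.

Not approved — the Class I shares did not give the required vote.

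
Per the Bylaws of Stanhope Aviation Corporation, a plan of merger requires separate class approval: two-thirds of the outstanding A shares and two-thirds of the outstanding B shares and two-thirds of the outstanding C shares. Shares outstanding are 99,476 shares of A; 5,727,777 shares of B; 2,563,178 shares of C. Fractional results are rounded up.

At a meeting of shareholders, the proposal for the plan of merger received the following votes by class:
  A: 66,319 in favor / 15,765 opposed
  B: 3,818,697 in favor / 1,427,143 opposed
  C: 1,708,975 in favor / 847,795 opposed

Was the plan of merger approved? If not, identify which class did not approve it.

Approved — every class gave the required vote.

A: 2/3 of 99476 = 66317.33, rounded up to 66318; 66,318 required, 66,319 in favor — approved.
B: 2/3 of 5727777 = 3818518; 3,818,518 required, 3,818,697 in favor — approved.
C: 2/3 of 2563178 = 1708785.33, rounded up to 1708786; 1,708,786 required, 1,708,975 in favor — approved.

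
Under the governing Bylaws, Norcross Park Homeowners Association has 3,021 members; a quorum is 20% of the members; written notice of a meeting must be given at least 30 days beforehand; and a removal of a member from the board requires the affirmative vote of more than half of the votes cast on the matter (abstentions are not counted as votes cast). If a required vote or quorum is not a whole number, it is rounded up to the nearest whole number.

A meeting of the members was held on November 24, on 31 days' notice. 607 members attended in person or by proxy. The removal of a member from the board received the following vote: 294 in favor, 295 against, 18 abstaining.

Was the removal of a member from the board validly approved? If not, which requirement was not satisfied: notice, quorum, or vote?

Notice: 31 days given; 30 required. Satisfied.
Quorum: 20% of 3,021 = 604.20, rounded up to 605; 607 present. Satisfied.
Vote: requires a majority of the votes cast (607 − 18 abstaining = 589); a majority of 589 is 295, so 295 needed; 294 in favor. Not satisfied.

Invalid — vote requirement not satisfied.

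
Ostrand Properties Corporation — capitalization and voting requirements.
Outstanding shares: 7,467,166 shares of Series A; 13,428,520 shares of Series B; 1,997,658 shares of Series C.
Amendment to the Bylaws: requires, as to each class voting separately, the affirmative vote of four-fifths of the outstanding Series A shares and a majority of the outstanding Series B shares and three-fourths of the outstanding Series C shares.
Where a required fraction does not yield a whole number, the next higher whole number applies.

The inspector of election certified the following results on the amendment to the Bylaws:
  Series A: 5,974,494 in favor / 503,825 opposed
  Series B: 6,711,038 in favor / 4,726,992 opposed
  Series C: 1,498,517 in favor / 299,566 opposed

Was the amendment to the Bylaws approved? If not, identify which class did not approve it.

Series A: 4/5 of 7467166 = 5973732.80, rounded up to 5973733; 5,973,733 required, 5,974,494 in favor — approved.
Series B: a majority of 13428520 is 6714261; 6,714,261 required, 6,711,038 in favor — not approved.
Series C: 3/4 of 1997658 = 1498243.50, rounded up to 1498244; 1,498,244 required, 1,498,517 in favor — approved.

Not approved — the Series B shares did not give the required vote.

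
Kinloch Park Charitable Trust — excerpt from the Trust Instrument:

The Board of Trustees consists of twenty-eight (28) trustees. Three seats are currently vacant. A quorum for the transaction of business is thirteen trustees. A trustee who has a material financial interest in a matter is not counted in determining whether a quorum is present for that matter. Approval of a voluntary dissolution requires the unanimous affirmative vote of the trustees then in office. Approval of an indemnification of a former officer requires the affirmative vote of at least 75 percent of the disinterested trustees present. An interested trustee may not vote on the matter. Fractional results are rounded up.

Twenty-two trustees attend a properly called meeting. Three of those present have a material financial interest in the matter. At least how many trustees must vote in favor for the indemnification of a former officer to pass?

The indemnification of a former officer requires three-fourths of the disinterested trustees present (22 − 3 = 19).
3/4 of 19 = 14.25, rounded up to 15.

15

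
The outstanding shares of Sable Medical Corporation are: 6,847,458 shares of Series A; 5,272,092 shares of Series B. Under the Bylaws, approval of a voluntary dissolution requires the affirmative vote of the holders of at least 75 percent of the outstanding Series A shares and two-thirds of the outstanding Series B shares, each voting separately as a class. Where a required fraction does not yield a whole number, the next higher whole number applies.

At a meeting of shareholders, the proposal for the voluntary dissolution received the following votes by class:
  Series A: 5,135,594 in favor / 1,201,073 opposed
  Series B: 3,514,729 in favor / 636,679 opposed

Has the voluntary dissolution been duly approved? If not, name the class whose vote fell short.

Series A: 3/4 of 6847458 = 5135593.50, rounded up to 5135594; 5,135,594 required, 5,135,594 in favor — approved.
Series B: 2/3 of 5272092 = 3514728; 3,514,728 required, 3,514,729 in favor — approved.

Approved — every class gave the required vote.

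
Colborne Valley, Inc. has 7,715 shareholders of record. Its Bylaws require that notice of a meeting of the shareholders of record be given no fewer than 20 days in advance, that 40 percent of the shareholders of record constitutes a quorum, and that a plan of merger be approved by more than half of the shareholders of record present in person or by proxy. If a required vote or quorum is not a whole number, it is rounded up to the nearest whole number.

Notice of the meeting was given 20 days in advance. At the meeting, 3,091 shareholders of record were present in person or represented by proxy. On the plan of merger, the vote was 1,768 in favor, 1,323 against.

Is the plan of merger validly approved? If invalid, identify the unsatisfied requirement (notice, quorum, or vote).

Valid — all requirements satisfied.

Notice: 20 days given; 20 required. Satisfied.
Quorum: 40% of 7,715 = 3,086; 3,091 present. Satisfied.
Vote: requires a majority of those present (3,091); a majority of 3091 is 1546, so 1,546 needed; 1,768 in favor. Satisfied.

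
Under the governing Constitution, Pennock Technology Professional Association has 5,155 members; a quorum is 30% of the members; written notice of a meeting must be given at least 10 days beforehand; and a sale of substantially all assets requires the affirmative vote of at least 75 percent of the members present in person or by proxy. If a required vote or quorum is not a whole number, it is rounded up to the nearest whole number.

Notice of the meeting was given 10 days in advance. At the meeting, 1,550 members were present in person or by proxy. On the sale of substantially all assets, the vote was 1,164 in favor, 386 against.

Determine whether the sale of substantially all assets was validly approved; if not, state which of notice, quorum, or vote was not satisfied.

Notice: 10 days given; 10 required. Satisfied.
Quorum: 30% of 5,155 = 1,546.50, rounded up to 1,547; 1,550 present. Satisfied.
Vote: requires three-fourths of those present (1,550); 3/4 of 1550 = 1162.50, rounded up to 1163, so 1,163 needed; 1,164 in favor. Satisfied.

Valid — all requirements satisfied.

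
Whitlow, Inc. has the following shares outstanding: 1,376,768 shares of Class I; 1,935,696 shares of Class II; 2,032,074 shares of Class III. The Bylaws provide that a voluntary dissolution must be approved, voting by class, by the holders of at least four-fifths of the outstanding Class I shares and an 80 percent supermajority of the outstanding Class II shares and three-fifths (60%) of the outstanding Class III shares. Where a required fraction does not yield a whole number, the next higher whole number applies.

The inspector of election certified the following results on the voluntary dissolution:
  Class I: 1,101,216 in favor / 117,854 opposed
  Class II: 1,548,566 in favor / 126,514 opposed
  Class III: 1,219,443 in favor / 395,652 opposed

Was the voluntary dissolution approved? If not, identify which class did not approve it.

Class I: 4/5 of 1376768 = 1101414.40, rounded up to 1101415; 1,101,415 required, 1,101,216 in favor — not approved.
Class II: 4/5 of 1935696 = 1548556.80, rounded up to 1548557; 1,548,557 required, 1,548,566 in favor — approved.
Class III: 3/5 of 2032074 = 1219244.40, rounded up to 1219245; 1,219,245 required, 1,219,443 in favor — approved.

Not approved — the Class I shares did not give the required vote.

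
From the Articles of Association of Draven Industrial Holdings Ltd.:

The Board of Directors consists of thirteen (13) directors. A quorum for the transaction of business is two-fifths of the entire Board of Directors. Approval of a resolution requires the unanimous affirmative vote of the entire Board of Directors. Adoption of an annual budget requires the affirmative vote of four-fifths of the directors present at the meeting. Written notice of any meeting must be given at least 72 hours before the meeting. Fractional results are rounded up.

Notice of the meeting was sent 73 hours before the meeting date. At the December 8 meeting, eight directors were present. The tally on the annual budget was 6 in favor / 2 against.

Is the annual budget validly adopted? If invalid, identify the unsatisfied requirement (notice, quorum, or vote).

Notice: 73 hours given; 72 required (73 ≥ 72). Satisfied.
Quorum: 8 present; quorum is 6. Satisfied.
Vote: the annual budget requires four-fifths of the directors present (8). 4/5 of 8 = 6.40, rounded up to 7, so 7 affirmative votes are needed; 6 voted in favor. Not satisfied.

Invalid — vote requirement not satisfied.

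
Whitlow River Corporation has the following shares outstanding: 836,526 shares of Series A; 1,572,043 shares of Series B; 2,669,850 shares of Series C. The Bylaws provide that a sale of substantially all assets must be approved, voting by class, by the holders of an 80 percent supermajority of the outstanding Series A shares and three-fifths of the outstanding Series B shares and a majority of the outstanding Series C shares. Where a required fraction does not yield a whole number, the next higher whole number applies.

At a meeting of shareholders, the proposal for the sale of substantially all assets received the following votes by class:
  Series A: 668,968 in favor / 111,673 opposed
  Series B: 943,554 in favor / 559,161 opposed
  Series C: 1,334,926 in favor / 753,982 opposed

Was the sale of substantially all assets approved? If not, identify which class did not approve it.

Not approved — the Series A shares did not give the required vote.

Series A: 4/5 of 836526 = 669220.80, rounded up to 669221; 669,221 required, 668,968 in favor — not approved.
Series B: 3/5 of 1572043 = 943225.80, rounded up to 943226; 943,226 required, 943,554 in favor — approved.
Series C: a majority of 2669850 is 1334926; 1,334,926 required, 1,334,926 in favor — approved.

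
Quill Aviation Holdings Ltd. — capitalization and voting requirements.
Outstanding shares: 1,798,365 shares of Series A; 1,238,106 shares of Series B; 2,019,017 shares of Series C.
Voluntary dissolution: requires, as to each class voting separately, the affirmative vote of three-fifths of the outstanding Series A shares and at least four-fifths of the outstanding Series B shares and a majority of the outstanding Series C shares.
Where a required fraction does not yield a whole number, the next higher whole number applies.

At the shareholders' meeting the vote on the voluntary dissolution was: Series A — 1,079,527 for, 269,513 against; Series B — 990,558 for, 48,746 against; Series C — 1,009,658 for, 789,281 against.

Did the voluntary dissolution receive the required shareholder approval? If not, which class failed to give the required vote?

Series A: 3/5 of 1798365 = 1079019; 1,079,019 required, 1,079,527 in favor — approved.
Series B: 4/5 of 1238106 = 990484.80, rounded up to 990485; 990,485 required, 990,558 in favor — approved.
Series C: a majority of 2019017 is 1009509; 1,009,509 required, 1,009,658 in favor — approved.

Approved — every class gave the required vote.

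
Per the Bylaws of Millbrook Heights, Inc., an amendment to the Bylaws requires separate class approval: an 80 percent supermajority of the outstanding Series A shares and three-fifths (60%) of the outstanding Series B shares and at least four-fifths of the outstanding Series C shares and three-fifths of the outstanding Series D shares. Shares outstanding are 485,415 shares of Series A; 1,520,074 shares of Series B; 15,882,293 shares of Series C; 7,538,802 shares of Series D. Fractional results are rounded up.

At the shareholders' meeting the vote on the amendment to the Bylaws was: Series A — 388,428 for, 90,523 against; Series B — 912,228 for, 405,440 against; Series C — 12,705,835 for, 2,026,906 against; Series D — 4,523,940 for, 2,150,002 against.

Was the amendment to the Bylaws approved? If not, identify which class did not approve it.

Approved — every class gave the required vote.

Series A: 4/5 of 485415 = 388332; 388,332 required, 388,428 in favor — approved.
Series B: 3/5 of 1520074 = 912044.40, rounded up to 912045; 912,045 required, 912,228 in favor — approved.
Series C: 4/5 of 15882293 = 12705834.40, rounded up to 12705835; 12,705,835 required, 12,705,835 in favor — approved.
Series D: 3/5 of 7538802 = 4523281.20, rounded up to 4523282; 4,523,282 required, 4,523,940 in favor — approved.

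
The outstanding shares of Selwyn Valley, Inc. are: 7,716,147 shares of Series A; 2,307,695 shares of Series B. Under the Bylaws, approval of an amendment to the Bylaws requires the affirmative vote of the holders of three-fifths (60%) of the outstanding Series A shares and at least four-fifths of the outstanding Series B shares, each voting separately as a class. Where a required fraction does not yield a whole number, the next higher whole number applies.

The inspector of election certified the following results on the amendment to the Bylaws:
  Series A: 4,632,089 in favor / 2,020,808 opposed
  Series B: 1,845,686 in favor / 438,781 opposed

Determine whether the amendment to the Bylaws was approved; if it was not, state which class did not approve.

Not approved — the Series B shares did not give the required vote.

Series A: 3/5 of 7716147 = 4629688.20, rounded up to 4629689; 4,629,689 required, 4,632,089 in favor — approved.
Series B: 4/5 of 2307695 = 1846156; 1,846,156 required, 1,845,686 in favor — not approved.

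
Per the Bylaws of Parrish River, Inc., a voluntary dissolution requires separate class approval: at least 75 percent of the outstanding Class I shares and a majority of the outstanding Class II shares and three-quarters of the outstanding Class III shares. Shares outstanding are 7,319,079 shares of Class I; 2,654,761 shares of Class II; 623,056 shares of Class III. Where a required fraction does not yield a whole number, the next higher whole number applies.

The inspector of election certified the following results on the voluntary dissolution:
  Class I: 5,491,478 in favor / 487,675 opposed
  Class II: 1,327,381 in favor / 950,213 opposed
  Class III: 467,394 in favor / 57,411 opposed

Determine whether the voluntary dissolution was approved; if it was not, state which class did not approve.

Class I: 3/4 of 7319079 = 5489309.25, rounded up to 5489310; 5,489,310 required, 5,491,478 in favor — approved.
Class II: a majority of 2654761 is 1327381; 1,327,381 required, 1,327,381 in favor — approved.
Class III: 3/4 of 623056 = 467292; 467,292 required, 467,394 in favor — approved.

Approved — every class gave the required vote.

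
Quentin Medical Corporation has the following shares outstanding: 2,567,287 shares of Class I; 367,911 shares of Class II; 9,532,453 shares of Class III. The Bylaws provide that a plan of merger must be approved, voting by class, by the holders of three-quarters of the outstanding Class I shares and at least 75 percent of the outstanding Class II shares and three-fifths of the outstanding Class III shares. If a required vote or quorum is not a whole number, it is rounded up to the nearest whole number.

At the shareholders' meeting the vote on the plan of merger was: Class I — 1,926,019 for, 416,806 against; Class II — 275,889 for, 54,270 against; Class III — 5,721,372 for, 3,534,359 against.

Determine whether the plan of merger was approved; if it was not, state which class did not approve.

Class I: 3/4 of 2567287 = 1925465.25, rounded up to 1925466; 1,925,466 required, 1,926,019 in favor — approved.
Class II: 3/4 of 367911 = 275933.25, rounded up to 275934; 275,934 required, 275,889 in favor — not approved.
Class III: 3/5 of 9532453 = 5719471.80, rounded up to 5719472; 5,719,472 required, 5,721,372 in favor — approved.

Not approved — the Class II shares did not give the required vote.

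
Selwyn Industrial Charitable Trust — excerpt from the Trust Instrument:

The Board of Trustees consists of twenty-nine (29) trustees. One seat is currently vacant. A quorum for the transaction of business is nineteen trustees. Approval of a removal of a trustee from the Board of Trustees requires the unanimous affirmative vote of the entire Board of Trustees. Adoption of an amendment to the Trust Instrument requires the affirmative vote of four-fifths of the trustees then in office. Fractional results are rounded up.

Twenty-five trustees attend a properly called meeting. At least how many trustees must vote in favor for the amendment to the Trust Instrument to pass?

The amendment to the Trust Instrument requires four-fifths of the trustees then in office (28).
4/5 of 28 = 22.40, rounded up to 23.

23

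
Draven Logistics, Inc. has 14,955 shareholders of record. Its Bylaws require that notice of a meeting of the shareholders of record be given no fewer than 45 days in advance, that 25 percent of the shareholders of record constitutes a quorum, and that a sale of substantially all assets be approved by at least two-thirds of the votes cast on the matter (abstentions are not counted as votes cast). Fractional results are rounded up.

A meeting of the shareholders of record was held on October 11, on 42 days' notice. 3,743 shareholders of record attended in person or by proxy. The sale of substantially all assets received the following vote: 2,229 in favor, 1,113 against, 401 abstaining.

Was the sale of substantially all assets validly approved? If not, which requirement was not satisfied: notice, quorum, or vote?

Notice: 42 days given; 45 required. Not satisfied.
Quorum: 25% of 14,955 = 3,738.75, rounded up to 3,739; 3,743 present. Satisfied.
Vote: requires two-thirds of the votes cast (3,743 − 401 abstaining = 3,342); 2/3 of 3342 = 2228, so 2,228 needed; 2,229 in favor. Satisfied.

Invalid — notice requirement not satisfied.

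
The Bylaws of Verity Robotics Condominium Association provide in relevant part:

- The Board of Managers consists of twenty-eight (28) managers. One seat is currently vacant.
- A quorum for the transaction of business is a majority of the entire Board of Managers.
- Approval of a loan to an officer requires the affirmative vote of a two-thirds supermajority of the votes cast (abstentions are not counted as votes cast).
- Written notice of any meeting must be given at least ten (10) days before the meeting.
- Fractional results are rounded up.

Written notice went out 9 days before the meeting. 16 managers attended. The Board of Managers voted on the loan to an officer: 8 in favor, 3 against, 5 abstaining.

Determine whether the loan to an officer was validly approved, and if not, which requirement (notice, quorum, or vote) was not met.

Invalid — notice requirement not satisfied.

Notice: 9 days given; 10 required (9 < 10). Not satisfied.
Quorum: 16 present; quorum is 15. Satisfied.
Vote: the loan to an officer requires two-thirds of the votes cast (16 present − 5 abstaining = 11). 2/3 of 11 = 7.33, rounded up to 8, so 8 affirmative votes are needed; 8 voted in favor. Satisfied.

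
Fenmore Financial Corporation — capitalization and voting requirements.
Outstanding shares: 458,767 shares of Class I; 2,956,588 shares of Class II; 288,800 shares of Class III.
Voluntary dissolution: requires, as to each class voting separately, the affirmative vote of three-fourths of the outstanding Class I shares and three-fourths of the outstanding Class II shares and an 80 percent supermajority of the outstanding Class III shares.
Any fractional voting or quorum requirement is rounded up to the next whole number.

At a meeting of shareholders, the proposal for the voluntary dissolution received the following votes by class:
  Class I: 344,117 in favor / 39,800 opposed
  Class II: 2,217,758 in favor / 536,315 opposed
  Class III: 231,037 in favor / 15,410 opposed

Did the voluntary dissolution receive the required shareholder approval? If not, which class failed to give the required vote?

Class I: 3/4 of 458767 = 344075.25, rounded up to 344076; 344,076 required, 344,117 in favor — approved.
Class II: 3/4 of 2956588 = 2217441; 2,217,441 required, 2,217,758 in favor — approved.
Class III: 4/5 of 288800 = 231040; 231,040 required, 231,037 in favor — not approved.

Not approved — the Class III shares did not give the required vote.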